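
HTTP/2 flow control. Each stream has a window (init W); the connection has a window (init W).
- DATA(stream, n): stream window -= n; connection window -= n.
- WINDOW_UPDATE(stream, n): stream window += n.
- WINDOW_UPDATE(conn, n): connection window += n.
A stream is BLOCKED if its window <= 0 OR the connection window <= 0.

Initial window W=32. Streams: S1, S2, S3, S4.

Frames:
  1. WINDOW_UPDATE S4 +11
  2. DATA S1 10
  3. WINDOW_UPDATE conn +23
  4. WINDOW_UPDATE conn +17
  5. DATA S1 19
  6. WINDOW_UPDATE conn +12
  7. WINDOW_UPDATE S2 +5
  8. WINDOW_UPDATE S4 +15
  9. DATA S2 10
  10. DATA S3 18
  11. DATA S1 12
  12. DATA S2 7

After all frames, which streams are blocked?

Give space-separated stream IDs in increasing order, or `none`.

Op 1: conn=32 S1=32 S2=32 S3=32 S4=43 blocked=[]
Op 2: conn=22 S1=22 S2=32 S3=32 S4=43 blocked=[]
Op 3: conn=45 S1=22 S2=32 S3=32 S4=43 blocked=[]
Op 4: conn=62 S1=22 S2=32 S3=32 S4=43 blocked=[]
Op 5: conn=43 S1=3 S2=32 S3=32 S4=43 blocked=[]
Op 6: conn=55 S1=3 S2=32 S3=32 S4=43 blocked=[]
Op 7: conn=55 S1=3 S2=37 S3=32 S4=43 blocked=[]
Op 8: conn=55 S1=3 S2=37 S3=32 S4=58 blocked=[]
Op 9: conn=45 S1=3 S2=27 S3=32 S4=58 blocked=[]
Op 10: conn=27 S1=3 S2=27 S3=14 S4=58 blocked=[]
Op 11: conn=15 S1=-9 S2=27 S3=14 S4=58 blocked=[1]
Op 12: conn=8 S1=-9 S2=20 S3=14 S4=58 blocked=[1]

Answer: S1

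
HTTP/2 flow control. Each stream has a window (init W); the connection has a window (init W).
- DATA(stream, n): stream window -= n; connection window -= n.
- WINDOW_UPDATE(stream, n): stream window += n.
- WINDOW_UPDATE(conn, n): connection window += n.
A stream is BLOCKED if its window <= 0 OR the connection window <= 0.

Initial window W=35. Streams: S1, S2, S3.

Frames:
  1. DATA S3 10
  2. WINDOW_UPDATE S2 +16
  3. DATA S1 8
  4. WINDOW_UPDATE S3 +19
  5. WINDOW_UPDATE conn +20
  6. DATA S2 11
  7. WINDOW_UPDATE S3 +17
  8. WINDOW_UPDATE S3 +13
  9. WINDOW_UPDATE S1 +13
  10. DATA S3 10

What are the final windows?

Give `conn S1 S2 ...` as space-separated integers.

Answer: 16 40 40 64

Derivation:
Op 1: conn=25 S1=35 S2=35 S3=25 blocked=[]
Op 2: conn=25 S1=35 S2=51 S3=25 blocked=[]
Op 3: conn=17 S1=27 S2=51 S3=25 blocked=[]
Op 4: conn=17 S1=27 S2=51 S3=44 blocked=[]
Op 5: conn=37 S1=27 S2=51 S3=44 blocked=[]
Op 6: conn=26 S1=27 S2=40 S3=44 blocked=[]
Op 7: conn=26 S1=27 S2=40 S3=61 blocked=[]
Op 8: conn=26 S1=27 S2=40 S3=74 blocked=[]
Op 9: conn=26 S1=40 S2=40 S3=74 blocked=[]
Op 10: conn=16 S1=40 S2=40 S3=64 blocked=[]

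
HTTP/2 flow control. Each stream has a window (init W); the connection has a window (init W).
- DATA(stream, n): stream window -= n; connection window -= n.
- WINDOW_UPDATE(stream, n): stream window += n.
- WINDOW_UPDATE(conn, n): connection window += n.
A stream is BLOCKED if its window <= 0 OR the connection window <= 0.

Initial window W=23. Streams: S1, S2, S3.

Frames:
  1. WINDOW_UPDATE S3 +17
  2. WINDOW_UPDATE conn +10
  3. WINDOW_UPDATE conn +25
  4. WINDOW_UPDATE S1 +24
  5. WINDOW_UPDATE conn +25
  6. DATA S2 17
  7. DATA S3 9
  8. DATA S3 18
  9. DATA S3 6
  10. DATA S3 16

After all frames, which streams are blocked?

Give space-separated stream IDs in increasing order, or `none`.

Op 1: conn=23 S1=23 S2=23 S3=40 blocked=[]
Op 2: conn=33 S1=23 S2=23 S3=40 blocked=[]
Op 3: conn=58 S1=23 S2=23 S3=40 blocked=[]
Op 4: conn=58 S1=47 S2=23 S3=40 blocked=[]
Op 5: conn=83 S1=47 S2=23 S3=40 blocked=[]
Op 6: conn=66 S1=47 S2=6 S3=40 blocked=[]
Op 7: conn=57 S1=47 S2=6 S3=31 blocked=[]
Op 8: conn=39 S1=47 S2=6 S3=13 blocked=[]
Op 9: conn=33 S1=47 S2=6 S3=7 blocked=[]
Op 10: conn=17 S1=47 S2=6 S3=-9 blocked=[3]

Answer: S3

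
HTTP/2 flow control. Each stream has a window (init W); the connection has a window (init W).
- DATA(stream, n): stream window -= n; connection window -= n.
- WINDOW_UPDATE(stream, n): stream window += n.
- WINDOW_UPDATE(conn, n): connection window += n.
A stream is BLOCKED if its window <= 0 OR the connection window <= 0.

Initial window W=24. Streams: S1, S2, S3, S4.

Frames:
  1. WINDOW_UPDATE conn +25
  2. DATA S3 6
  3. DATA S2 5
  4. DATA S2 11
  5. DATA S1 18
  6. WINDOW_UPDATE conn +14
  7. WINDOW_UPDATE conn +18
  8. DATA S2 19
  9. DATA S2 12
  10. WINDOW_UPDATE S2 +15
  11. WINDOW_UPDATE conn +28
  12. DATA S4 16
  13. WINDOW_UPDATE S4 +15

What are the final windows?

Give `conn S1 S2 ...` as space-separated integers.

Op 1: conn=49 S1=24 S2=24 S3=24 S4=24 blocked=[]
Op 2: conn=43 S1=24 S2=24 S3=18 S4=24 blocked=[]
Op 3: conn=38 S1=24 S2=19 S3=18 S4=24 blocked=[]
Op 4: conn=27 S1=24 S2=8 S3=18 S4=24 blocked=[]
Op 5: conn=9 S1=6 S2=8 S3=18 S4=24 blocked=[]
Op 6: conn=23 S1=6 S2=8 S3=18 S4=24 blocked=[]
Op 7: conn=41 S1=6 S2=8 S3=18 S4=24 blocked=[]
Op 8: conn=22 S1=6 S2=-11 S3=18 S4=24 blocked=[2]
Op 9: conn=10 S1=6 S2=-23 S3=18 S4=24 blocked=[2]
Op 10: conn=10 S1=6 S2=-8 S3=18 S4=24 blocked=[2]
Op 11: conn=38 S1=6 S2=-8 S3=18 S4=24 blocked=[2]
Op 12: conn=22 S1=6 S2=-8 S3=18 S4=8 blocked=[2]
Op 13: conn=22 S1=6 S2=-8 S3=18 S4=23 blocked=[2]

Answer: 22 6 -8 18 23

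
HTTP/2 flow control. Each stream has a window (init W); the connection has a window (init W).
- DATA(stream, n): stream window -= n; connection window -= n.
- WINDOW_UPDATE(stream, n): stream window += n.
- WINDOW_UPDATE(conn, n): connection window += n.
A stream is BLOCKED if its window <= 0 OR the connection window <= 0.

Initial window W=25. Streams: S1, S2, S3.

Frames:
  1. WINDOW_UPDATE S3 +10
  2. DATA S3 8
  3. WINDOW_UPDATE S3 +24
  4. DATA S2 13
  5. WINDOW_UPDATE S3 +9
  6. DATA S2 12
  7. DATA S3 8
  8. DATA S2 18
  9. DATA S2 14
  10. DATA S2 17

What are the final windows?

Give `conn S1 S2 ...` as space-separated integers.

Answer: -65 25 -49 52

Derivation:
Op 1: conn=25 S1=25 S2=25 S3=35 blocked=[]
Op 2: conn=17 S1=25 S2=25 S3=27 blocked=[]
Op 3: conn=17 S1=25 S2=25 S3=51 blocked=[]
Op 4: conn=4 S1=25 S2=12 S3=51 blocked=[]
Op 5: conn=4 S1=25 S2=12 S3=60 blocked=[]
Op 6: conn=-8 S1=25 S2=0 S3=60 blocked=[1, 2, 3]
Op 7: conn=-16 S1=25 S2=0 S3=52 blocked=[1, 2, 3]
Op 8: conn=-34 S1=25 S2=-18 S3=52 blocked=[1, 2, 3]
Op 9: conn=-48 S1=25 S2=-32 S3=52 blocked=[1, 2, 3]
Op 10: conn=-65 S1=25 S2=-49 S3=52 blocked=[1, 2, 3]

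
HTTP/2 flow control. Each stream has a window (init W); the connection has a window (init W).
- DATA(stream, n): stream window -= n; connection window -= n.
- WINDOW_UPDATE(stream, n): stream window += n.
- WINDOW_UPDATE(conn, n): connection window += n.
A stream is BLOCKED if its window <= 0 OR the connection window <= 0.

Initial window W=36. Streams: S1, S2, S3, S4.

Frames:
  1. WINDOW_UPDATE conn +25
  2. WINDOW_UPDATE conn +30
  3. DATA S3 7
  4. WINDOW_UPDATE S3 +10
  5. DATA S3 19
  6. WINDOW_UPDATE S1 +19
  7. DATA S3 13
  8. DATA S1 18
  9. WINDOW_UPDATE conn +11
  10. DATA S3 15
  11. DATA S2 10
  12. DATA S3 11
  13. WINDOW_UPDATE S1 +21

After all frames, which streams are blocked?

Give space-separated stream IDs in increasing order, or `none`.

Op 1: conn=61 S1=36 S2=36 S3=36 S4=36 blocked=[]
Op 2: conn=91 S1=36 S2=36 S3=36 S4=36 blocked=[]
Op 3: conn=84 S1=36 S2=36 S3=29 S4=36 blocked=[]
Op 4: conn=84 S1=36 S2=36 S3=39 S4=36 blocked=[]
Op 5: conn=65 S1=36 S2=36 S3=20 S4=36 blocked=[]
Op 6: conn=65 S1=55 S2=36 S3=20 S4=36 blocked=[]
Op 7: conn=52 S1=55 S2=36 S3=7 S4=36 blocked=[]
Op 8: conn=34 S1=37 S2=36 S3=7 S4=36 blocked=[]
Op 9: conn=45 S1=37 S2=36 S3=7 S4=36 blocked=[]
Op 10: conn=30 S1=37 S2=36 S3=-8 S4=36 blocked=[3]
Op 11: conn=20 S1=37 S2=26 S3=-8 S4=36 blocked=[3]
Op 12: conn=9 S1=37 S2=26 S3=-19 S4=36 blocked=[3]
Op 13: conn=9 S1=58 S2=26 S3=-19 S4=36 blocked=[3]

Answer: S3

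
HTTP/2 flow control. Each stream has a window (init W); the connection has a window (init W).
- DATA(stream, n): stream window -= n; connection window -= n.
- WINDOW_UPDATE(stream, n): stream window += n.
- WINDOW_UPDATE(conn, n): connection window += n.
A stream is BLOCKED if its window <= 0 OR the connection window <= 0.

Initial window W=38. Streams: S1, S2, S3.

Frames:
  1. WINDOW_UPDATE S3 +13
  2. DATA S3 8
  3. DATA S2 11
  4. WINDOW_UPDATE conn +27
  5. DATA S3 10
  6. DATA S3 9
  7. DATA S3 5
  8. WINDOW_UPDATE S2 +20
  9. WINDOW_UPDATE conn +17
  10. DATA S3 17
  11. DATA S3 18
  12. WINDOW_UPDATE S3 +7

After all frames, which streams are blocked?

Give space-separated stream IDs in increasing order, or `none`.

Answer: S3

Derivation:
Op 1: conn=38 S1=38 S2=38 S3=51 blocked=[]
Op 2: conn=30 S1=38 S2=38 S3=43 blocked=[]
Op 3: conn=19 S1=38 S2=27 S3=43 blocked=[]
Op 4: conn=46 S1=38 S2=27 S3=43 blocked=[]
Op 5: conn=36 S1=38 S2=27 S3=33 blocked=[]
Op 6: conn=27 S1=38 S2=27 S3=24 blocked=[]
Op 7: conn=22 S1=38 S2=27 S3=19 blocked=[]
Op 8: conn=22 S1=38 S2=47 S3=19 blocked=[]
Op 9: conn=39 S1=38 S2=47 S3=19 blocked=[]
Op 10: conn=22 S1=38 S2=47 S3=2 blocked=[]
Op 11: conn=4 S1=38 S2=47 S3=-16 blocked=[3]
Op 12: conn=4 S1=38 S2=47 S3=-9 blocked=[3]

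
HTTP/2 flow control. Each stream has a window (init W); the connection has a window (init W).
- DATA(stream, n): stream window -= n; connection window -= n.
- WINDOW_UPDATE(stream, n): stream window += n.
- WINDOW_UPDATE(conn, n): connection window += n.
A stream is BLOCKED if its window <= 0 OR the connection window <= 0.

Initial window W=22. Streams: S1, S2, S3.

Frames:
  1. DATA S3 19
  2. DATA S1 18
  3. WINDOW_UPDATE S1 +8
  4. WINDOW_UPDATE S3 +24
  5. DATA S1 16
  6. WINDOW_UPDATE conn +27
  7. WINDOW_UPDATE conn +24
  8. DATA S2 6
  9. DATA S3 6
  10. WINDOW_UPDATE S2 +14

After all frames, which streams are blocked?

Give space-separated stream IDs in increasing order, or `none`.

Answer: S1

Derivation:
Op 1: conn=3 S1=22 S2=22 S3=3 blocked=[]
Op 2: conn=-15 S1=4 S2=22 S3=3 blocked=[1, 2, 3]
Op 3: conn=-15 S1=12 S2=22 S3=3 blocked=[1, 2, 3]
Op 4: conn=-15 S1=12 S2=22 S3=27 blocked=[1, 2, 3]
Op 5: conn=-31 S1=-4 S2=22 S3=27 blocked=[1, 2, 3]
Op 6: conn=-4 S1=-4 S2=22 S3=27 blocked=[1, 2, 3]
Op 7: conn=20 S1=-4 S2=22 S3=27 blocked=[1]
Op 8: conn=14 S1=-4 S2=16 S3=27 blocked=[1]
Op 9: conn=8 S1=-4 S2=16 S3=21 blocked=[1]
Op 10: conn=8 S1=-4 S2=30 S3=21 blocked=[1]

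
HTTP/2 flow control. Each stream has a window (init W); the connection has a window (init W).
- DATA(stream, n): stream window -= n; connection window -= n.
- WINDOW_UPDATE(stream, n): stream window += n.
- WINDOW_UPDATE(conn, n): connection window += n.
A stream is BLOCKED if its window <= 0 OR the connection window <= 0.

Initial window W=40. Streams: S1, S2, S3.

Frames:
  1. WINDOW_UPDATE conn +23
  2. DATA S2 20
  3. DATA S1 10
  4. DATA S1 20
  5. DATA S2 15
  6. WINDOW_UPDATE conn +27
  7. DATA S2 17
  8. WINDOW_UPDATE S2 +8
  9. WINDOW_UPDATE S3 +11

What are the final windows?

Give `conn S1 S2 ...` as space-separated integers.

Op 1: conn=63 S1=40 S2=40 S3=40 blocked=[]
Op 2: conn=43 S1=40 S2=20 S3=40 blocked=[]
Op 3: conn=33 S1=30 S2=20 S3=40 blocked=[]
Op 4: conn=13 S1=10 S2=20 S3=40 blocked=[]
Op 5: conn=-2 S1=10 S2=5 S3=40 blocked=[1, 2, 3]
Op 6: conn=25 S1=10 S2=5 S3=40 blocked=[]
Op 7: conn=8 S1=10 S2=-12 S3=40 blocked=[2]
Op 8: conn=8 S1=10 S2=-4 S3=40 blocked=[2]
Op 9: conn=8 S1=10 S2=-4 S3=51 blocked=[2]

Answer: 8 10 -4 51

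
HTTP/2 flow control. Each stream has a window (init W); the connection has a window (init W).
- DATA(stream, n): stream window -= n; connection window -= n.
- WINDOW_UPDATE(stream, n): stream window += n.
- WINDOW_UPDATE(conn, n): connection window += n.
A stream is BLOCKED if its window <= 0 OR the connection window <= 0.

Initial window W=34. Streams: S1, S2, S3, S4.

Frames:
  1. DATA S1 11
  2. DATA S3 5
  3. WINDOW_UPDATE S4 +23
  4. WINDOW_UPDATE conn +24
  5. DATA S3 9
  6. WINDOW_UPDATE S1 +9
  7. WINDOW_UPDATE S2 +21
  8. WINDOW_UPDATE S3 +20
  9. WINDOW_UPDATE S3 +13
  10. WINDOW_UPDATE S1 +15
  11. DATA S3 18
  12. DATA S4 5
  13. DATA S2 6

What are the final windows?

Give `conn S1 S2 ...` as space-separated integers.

Answer: 4 47 49 35 52

Derivation:
Op 1: conn=23 S1=23 S2=34 S3=34 S4=34 blocked=[]
Op 2: conn=18 S1=23 S2=34 S3=29 S4=34 blocked=[]
Op 3: conn=18 S1=23 S2=34 S3=29 S4=57 blocked=[]
Op 4: conn=42 S1=23 S2=34 S3=29 S4=57 blocked=[]
Op 5: conn=33 S1=23 S2=34 S3=20 S4=57 blocked=[]
Op 6: conn=33 S1=32 S2=34 S3=20 S4=57 blocked=[]
Op 7: conn=33 S1=32 S2=55 S3=20 S4=57 blocked=[]
Op 8: conn=33 S1=32 S2=55 S3=40 S4=57 blocked=[]
Op 9: conn=33 S1=32 S2=55 S3=53 S4=57 blocked=[]
Op 10: conn=33 S1=47 S2=55 S3=53 S4=57 blocked=[]
Op 11: conn=15 S1=47 S2=55 S3=35 S4=57 blocked=[]
Op 12: conn=10 S1=47 S2=55 S3=35 S4=52 blocked=[]
Op 13: conn=4 S1=47 S2=49 S3=35 S4=52 blocked=[]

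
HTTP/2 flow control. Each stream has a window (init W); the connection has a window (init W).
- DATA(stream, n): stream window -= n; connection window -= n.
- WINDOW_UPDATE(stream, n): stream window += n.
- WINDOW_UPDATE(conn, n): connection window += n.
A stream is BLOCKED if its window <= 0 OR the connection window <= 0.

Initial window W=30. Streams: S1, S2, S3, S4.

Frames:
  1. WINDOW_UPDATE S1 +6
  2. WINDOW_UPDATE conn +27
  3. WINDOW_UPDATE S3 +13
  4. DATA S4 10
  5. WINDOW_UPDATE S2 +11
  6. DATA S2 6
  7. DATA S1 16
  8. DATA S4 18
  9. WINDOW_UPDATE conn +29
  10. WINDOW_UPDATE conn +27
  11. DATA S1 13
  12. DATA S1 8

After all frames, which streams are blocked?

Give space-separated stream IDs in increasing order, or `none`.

Op 1: conn=30 S1=36 S2=30 S3=30 S4=30 blocked=[]
Op 2: conn=57 S1=36 S2=30 S3=30 S4=30 blocked=[]
Op 3: conn=57 S1=36 S2=30 S3=43 S4=30 blocked=[]
Op 4: conn=47 S1=36 S2=30 S3=43 S4=20 blocked=[]
Op 5: conn=47 S1=36 S2=41 S3=43 S4=20 blocked=[]
Op 6: conn=41 S1=36 S2=35 S3=43 S4=20 blocked=[]
Op 7: conn=25 S1=20 S2=35 S3=43 S4=20 blocked=[]
Op 8: conn=7 S1=20 S2=35 S3=43 S4=2 blocked=[]
Op 9: conn=36 S1=20 S2=35 S3=43 S4=2 blocked=[]
Op 10: conn=63 S1=20 S2=35 S3=43 S4=2 blocked=[]
Op 11: conn=50 S1=7 S2=35 S3=43 S4=2 blocked=[]
Op 12: conn=42 S1=-1 S2=35 S3=43 S4=2 blocked=[1]

Answer: S1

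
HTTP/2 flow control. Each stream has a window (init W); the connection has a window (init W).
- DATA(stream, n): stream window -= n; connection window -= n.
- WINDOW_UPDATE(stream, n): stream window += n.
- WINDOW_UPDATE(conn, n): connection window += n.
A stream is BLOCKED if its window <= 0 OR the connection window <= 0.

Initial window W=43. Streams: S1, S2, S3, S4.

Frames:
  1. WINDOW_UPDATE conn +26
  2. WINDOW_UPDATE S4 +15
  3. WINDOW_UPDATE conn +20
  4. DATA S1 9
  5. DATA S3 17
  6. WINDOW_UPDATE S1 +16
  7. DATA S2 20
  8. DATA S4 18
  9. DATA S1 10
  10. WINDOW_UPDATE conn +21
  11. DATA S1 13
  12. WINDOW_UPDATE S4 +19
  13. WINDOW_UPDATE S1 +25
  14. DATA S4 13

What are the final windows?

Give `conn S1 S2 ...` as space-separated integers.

Answer: 10 52 23 26 46

Derivation:
Op 1: conn=69 S1=43 S2=43 S3=43 S4=43 blocked=[]
Op 2: conn=69 S1=43 S2=43 S3=43 S4=58 blocked=[]
Op 3: conn=89 S1=43 S2=43 S3=43 S4=58 blocked=[]
Op 4: conn=80 S1=34 S2=43 S3=43 S4=58 blocked=[]
Op 5: conn=63 S1=34 S2=43 S3=26 S4=58 blocked=[]
Op 6: conn=63 S1=50 S2=43 S3=26 S4=58 blocked=[]
Op 7: conn=43 S1=50 S2=23 S3=26 S4=58 blocked=[]
Op 8: conn=25 S1=50 S2=23 S3=26 S4=40 blocked=[]
Op 9: conn=15 S1=40 S2=23 S3=26 S4=40 blocked=[]
Op 10: conn=36 S1=40 S2=23 S3=26 S4=40 blocked=[]
Op 11: conn=23 S1=27 S2=23 S3=26 S4=40 blocked=[]
Op 12: conn=23 S1=27 S2=23 S3=26 S4=59 blocked=[]
Op 13: conn=23 S1=52 S2=23 S3=26 S4=59 blocked=[]
Op 14: conn=10 S1=52 S2=23 S3=26 S4=46 blocked=[]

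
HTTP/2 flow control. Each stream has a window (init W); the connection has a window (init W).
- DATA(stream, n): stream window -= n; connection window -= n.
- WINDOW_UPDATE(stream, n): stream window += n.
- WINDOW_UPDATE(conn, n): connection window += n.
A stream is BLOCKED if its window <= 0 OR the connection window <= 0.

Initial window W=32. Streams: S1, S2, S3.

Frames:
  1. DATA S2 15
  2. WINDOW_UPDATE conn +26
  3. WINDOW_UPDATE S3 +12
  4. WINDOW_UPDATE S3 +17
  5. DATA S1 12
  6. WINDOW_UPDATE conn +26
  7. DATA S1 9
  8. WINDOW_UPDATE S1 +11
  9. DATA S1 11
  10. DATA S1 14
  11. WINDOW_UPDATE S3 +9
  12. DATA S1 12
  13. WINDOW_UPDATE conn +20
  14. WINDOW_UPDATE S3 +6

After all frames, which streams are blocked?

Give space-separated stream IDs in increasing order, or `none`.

Answer: S1

Derivation:
Op 1: conn=17 S1=32 S2=17 S3=32 blocked=[]
Op 2: conn=43 S1=32 S2=17 S3=32 blocked=[]
Op 3: conn=43 S1=32 S2=17 S3=44 blocked=[]
Op 4: conn=43 S1=32 S2=17 S3=61 blocked=[]
Op 5: conn=31 S1=20 S2=17 S3=61 blocked=[]
Op 6: conn=57 S1=20 S2=17 S3=61 blocked=[]
Op 7: conn=48 S1=11 S2=17 S3=61 blocked=[]
Op 8: conn=48 S1=22 S2=17 S3=61 blocked=[]
Op 9: conn=37 S1=11 S2=17 S3=61 blocked=[]
Op 10: conn=23 S1=-3 S2=17 S3=61 blocked=[1]
Op 11: conn=23 S1=-3 S2=17 S3=70 blocked=[1]
Op 12: conn=11 S1=-15 S2=17 S3=70 blocked=[1]
Op 13: conn=31 S1=-15 S2=17 S3=70 blocked=[1]
Op 14: conn=31 S1=-15 S2=17 S3=76 blocked=[1]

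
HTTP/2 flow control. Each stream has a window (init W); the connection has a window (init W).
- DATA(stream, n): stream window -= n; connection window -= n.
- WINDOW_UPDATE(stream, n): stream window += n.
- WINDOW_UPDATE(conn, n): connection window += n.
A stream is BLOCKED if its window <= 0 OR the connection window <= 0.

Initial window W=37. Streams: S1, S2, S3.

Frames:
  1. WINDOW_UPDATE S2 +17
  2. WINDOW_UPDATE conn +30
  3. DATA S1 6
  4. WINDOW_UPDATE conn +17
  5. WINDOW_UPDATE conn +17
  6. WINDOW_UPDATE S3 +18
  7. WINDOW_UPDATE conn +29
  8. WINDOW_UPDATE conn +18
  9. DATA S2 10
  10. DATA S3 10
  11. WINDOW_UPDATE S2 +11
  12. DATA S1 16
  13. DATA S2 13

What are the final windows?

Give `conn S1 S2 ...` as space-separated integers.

Op 1: conn=37 S1=37 S2=54 S3=37 blocked=[]
Op 2: conn=67 S1=37 S2=54 S3=37 blocked=[]
Op 3: conn=61 S1=31 S2=54 S3=37 blocked=[]
Op 4: conn=78 S1=31 S2=54 S3=37 blocked=[]
Op 5: conn=95 S1=31 S2=54 S3=37 blocked=[]
Op 6: conn=95 S1=31 S2=54 S3=55 blocked=[]
Op 7: conn=124 S1=31 S2=54 S3=55 blocked=[]
Op 8: conn=142 S1=31 S2=54 S3=55 blocked=[]
Op 9: conn=132 S1=31 S2=44 S3=55 blocked=[]
Op 10: conn=122 S1=31 S2=44 S3=45 blocked=[]
Op 11: conn=122 S1=31 S2=55 S3=45 blocked=[]
Op 12: conn=106 S1=15 S2=55 S3=45 blocked=[]
Op 13: conn=93 S1=15 S2=42 S3=45 blocked=[]

Answer: 93 15 42 45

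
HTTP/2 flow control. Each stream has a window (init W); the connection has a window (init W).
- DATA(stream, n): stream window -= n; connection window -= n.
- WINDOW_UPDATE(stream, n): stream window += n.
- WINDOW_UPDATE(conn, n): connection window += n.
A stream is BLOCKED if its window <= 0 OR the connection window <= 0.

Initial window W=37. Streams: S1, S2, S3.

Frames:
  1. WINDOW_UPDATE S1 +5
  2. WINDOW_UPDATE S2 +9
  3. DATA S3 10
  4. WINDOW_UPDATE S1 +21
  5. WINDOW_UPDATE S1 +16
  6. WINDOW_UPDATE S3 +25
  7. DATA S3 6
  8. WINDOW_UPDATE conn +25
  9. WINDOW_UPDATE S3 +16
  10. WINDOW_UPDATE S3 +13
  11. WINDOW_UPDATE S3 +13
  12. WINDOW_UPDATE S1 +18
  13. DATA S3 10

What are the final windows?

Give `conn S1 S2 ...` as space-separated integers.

Answer: 36 97 46 78

Derivation:
Op 1: conn=37 S1=42 S2=37 S3=37 blocked=[]
Op 2: conn=37 S1=42 S2=46 S3=37 blocked=[]
Op 3: conn=27 S1=42 S2=46 S3=27 blocked=[]
Op 4: conn=27 S1=63 S2=46 S3=27 blocked=[]
Op 5: conn=27 S1=79 S2=46 S3=27 blocked=[]
Op 6: conn=27 S1=79 S2=46 S3=52 blocked=[]
Op 7: conn=21 S1=79 S2=46 S3=46 blocked=[]
Op 8: conn=46 S1=79 S2=46 S3=46 blocked=[]
Op 9: conn=46 S1=79 S2=46 S3=62 blocked=[]
Op 10: conn=46 S1=79 S2=46 S3=75 blocked=[]
Op 11: conn=46 S1=79 S2=46 S3=88 blocked=[]
Op 12: conn=46 S1=97 S2=46 S3=88 blocked=[]
Op 13: conn=36 S1=97 S2=46 S3=78 blocked=[]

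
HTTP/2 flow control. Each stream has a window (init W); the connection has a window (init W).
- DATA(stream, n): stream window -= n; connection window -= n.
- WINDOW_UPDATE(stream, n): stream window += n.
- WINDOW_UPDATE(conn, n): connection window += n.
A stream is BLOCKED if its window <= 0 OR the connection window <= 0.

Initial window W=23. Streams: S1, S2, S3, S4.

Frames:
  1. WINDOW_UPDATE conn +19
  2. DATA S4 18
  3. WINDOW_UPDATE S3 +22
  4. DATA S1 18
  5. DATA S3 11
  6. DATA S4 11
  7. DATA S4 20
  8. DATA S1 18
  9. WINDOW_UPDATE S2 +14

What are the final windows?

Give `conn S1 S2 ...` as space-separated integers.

Op 1: conn=42 S1=23 S2=23 S3=23 S4=23 blocked=[]
Op 2: conn=24 S1=23 S2=23 S3=23 S4=5 blocked=[]
Op 3: conn=24 S1=23 S2=23 S3=45 S4=5 blocked=[]
Op 4: conn=6 S1=5 S2=23 S3=45 S4=5 blocked=[]
Op 5: conn=-5 S1=5 S2=23 S3=34 S4=5 blocked=[1, 2, 3, 4]
Op 6: conn=-16 S1=5 S2=23 S3=34 S4=-6 blocked=[1, 2, 3, 4]
Op 7: conn=-36 S1=5 S2=23 S3=34 S4=-26 blocked=[1, 2, 3, 4]
Op 8: conn=-54 S1=-13 S2=23 S3=34 S4=-26 blocked=[1, 2, 3, 4]
Op 9: conn=-54 S1=-13 S2=37 S3=34 S4=-26 blocked=[1, 2, 3, 4]

Answer: -54 -13 37 34 -26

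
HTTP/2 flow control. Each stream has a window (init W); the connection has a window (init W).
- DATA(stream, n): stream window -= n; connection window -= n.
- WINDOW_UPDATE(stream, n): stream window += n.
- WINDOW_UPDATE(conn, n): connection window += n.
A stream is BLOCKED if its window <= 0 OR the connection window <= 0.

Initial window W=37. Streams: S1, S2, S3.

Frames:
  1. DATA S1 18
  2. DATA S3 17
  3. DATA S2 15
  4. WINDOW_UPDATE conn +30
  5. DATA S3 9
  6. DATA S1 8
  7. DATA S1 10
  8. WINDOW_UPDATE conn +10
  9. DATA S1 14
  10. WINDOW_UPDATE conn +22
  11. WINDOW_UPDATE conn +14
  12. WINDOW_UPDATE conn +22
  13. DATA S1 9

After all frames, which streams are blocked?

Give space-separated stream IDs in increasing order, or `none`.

Answer: S1

Derivation:
Op 1: conn=19 S1=19 S2=37 S3=37 blocked=[]
Op 2: conn=2 S1=19 S2=37 S3=20 blocked=[]
Op 3: conn=-13 S1=19 S2=22 S3=20 blocked=[1, 2, 3]
Op 4: conn=17 S1=19 S2=22 S3=20 blocked=[]
Op 5: conn=8 S1=19 S2=22 S3=11 blocked=[]
Op 6: conn=0 S1=11 S2=22 S3=11 blocked=[1, 2, 3]
Op 7: conn=-10 S1=1 S2=22 S3=11 blocked=[1, 2, 3]
Op 8: conn=0 S1=1 S2=22 S3=11 blocked=[1, 2, 3]
Op 9: conn=-14 S1=-13 S2=22 S3=11 blocked=[1, 2, 3]
Op 10: conn=8 S1=-13 S2=22 S3=11 blocked=[1]
Op 11: conn=22 S1=-13 S2=22 S3=11 blocked=[1]
Op 12: conn=44 S1=-13 S2=22 S3=11 blocked=[1]
Op 13: conn=35 S1=-22 S2=22 S3=11 blocked=[1]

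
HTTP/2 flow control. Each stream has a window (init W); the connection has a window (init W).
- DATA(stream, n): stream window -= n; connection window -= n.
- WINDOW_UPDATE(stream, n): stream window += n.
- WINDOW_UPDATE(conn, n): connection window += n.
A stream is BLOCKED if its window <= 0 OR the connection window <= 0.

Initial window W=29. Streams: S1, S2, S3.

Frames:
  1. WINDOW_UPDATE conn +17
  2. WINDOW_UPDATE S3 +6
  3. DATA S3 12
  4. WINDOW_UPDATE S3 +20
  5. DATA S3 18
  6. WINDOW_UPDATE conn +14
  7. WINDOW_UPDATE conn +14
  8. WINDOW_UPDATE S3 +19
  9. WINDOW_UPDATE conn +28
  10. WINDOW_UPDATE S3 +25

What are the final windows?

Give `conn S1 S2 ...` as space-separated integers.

Op 1: conn=46 S1=29 S2=29 S3=29 blocked=[]
Op 2: conn=46 S1=29 S2=29 S3=35 blocked=[]
Op 3: conn=34 S1=29 S2=29 S3=23 blocked=[]
Op 4: conn=34 S1=29 S2=29 S3=43 blocked=[]
Op 5: conn=16 S1=29 S2=29 S3=25 blocked=[]
Op 6: conn=30 S1=29 S2=29 S3=25 blocked=[]
Op 7: conn=44 S1=29 S2=29 S3=25 blocked=[]
Op 8: conn=44 S1=29 S2=29 S3=44 blocked=[]
Op 9: conn=72 S1=29 S2=29 S3=44 blocked=[]
Op 10: conn=72 S1=29 S2=29 S3=69 blocked=[]

Answer: 72 29 29 69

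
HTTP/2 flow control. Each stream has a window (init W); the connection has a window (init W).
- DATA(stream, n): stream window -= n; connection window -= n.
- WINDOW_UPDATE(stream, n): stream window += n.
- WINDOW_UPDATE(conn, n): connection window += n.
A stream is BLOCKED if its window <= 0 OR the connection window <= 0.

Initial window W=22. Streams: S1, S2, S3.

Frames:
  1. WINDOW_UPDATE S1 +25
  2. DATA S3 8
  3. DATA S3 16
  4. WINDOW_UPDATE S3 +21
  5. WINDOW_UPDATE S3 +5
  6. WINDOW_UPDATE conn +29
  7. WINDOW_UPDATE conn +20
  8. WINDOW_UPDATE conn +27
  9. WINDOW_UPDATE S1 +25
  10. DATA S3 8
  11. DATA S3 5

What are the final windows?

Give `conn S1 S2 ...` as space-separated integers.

Answer: 61 72 22 11

Derivation:
Op 1: conn=22 S1=47 S2=22 S3=22 blocked=[]
Op 2: conn=14 S1=47 S2=22 S3=14 blocked=[]
Op 3: conn=-2 S1=47 S2=22 S3=-2 blocked=[1, 2, 3]
Op 4: conn=-2 S1=47 S2=22 S3=19 blocked=[1, 2, 3]
Op 5: conn=-2 S1=47 S2=22 S3=24 blocked=[1, 2, 3]
Op 6: conn=27 S1=47 S2=22 S3=24 blocked=[]
Op 7: conn=47 S1=47 S2=22 S3=24 blocked=[]
Op 8: conn=74 S1=47 S2=22 S3=24 blocked=[]
Op 9: conn=74 S1=72 S2=22 S3=24 blocked=[]
Op 10: conn=66 S1=72 S2=22 S3=16 blocked=[]
Op 11: conn=61 S1=72 S2=22 S3=11 blocked=[]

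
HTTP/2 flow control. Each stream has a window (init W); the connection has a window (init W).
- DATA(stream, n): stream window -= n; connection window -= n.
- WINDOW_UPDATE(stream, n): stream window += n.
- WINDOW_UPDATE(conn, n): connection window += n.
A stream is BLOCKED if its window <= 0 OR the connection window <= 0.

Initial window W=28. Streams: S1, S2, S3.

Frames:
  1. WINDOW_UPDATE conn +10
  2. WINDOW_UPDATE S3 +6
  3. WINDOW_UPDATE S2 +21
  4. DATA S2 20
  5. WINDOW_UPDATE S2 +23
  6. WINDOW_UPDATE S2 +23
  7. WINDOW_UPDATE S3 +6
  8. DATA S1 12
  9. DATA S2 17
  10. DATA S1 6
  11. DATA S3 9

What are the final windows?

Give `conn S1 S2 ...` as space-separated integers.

Answer: -26 10 58 31

Derivation:
Op 1: conn=38 S1=28 S2=28 S3=28 blocked=[]
Op 2: conn=38 S1=28 S2=28 S3=34 blocked=[]
Op 3: conn=38 S1=28 S2=49 S3=34 blocked=[]
Op 4: conn=18 S1=28 S2=29 S3=34 blocked=[]
Op 5: conn=18 S1=28 S2=52 S3=34 blocked=[]
Op 6: conn=18 S1=28 S2=75 S3=34 blocked=[]
Op 7: conn=18 S1=28 S2=75 S3=40 blocked=[]
Op 8: conn=6 S1=16 S2=75 S3=40 blocked=[]
Op 9: conn=-11 S1=16 S2=58 S3=40 blocked=[1, 2, 3]
Op 10: conn=-17 S1=10 S2=58 S3=40 blocked=[1, 2, 3]
Op 11: conn=-26 S1=10 S2=58 S3=31 blocked=[1, 2, 3]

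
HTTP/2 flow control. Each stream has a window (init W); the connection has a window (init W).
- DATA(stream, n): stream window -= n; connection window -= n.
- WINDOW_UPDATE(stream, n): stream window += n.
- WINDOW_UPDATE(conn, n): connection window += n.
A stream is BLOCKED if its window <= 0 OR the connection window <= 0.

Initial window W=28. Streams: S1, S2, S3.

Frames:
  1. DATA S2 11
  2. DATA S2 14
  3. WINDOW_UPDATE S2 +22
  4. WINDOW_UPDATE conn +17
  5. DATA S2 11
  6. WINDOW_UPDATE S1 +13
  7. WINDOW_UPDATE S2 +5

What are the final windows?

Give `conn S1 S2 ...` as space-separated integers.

Op 1: conn=17 S1=28 S2=17 S3=28 blocked=[]
Op 2: conn=3 S1=28 S2=3 S3=28 blocked=[]
Op 3: conn=3 S1=28 S2=25 S3=28 blocked=[]
Op 4: conn=20 S1=28 S2=25 S3=28 blocked=[]
Op 5: conn=9 S1=28 S2=14 S3=28 blocked=[]
Op 6: conn=9 S1=41 S2=14 S3=28 blocked=[]
Op 7: conn=9 S1=41 S2=19 S3=28 blocked=[]

Answer: 9 41 19 28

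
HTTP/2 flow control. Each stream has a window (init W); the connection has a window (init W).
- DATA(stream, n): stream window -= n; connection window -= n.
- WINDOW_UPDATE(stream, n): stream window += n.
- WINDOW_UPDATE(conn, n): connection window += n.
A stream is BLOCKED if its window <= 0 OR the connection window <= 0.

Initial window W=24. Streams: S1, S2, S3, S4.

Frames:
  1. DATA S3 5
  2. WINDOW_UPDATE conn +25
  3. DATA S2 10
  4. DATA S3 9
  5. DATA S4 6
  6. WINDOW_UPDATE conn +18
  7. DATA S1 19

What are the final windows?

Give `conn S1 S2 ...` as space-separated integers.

Answer: 18 5 14 10 18

Derivation:
Op 1: conn=19 S1=24 S2=24 S3=19 S4=24 blocked=[]
Op 2: conn=44 S1=24 S2=24 S3=19 S4=24 blocked=[]
Op 3: conn=34 S1=24 S2=14 S3=19 S4=24 blocked=[]
Op 4: conn=25 S1=24 S2=14 S3=10 S4=24 blocked=[]
Op 5: conn=19 S1=24 S2=14 S3=10 S4=18 blocked=[]
Op 6: conn=37 S1=24 S2=14 S3=10 S4=18 blocked=[]
Op 7: conn=18 S1=5 S2=14 S3=10 S4=18 blocked=[]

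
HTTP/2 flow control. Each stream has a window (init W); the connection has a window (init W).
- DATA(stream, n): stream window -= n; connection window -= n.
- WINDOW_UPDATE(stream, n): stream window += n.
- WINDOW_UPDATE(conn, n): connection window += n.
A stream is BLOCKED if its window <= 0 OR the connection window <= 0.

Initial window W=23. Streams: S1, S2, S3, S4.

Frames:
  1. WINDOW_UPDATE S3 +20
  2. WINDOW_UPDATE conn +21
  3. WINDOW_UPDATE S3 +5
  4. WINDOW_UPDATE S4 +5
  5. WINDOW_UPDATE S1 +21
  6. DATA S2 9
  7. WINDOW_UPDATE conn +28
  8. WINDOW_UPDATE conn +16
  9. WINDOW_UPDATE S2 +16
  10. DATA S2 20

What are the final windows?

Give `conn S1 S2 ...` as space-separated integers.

Op 1: conn=23 S1=23 S2=23 S3=43 S4=23 blocked=[]
Op 2: conn=44 S1=23 S2=23 S3=43 S4=23 blocked=[]
Op 3: conn=44 S1=23 S2=23 S3=48 S4=23 blocked=[]
Op 4: conn=44 S1=23 S2=23 S3=48 S4=28 blocked=[]
Op 5: conn=44 S1=44 S2=23 S3=48 S4=28 blocked=[]
Op 6: conn=35 S1=44 S2=14 S3=48 S4=28 blocked=[]
Op 7: conn=63 S1=44 S2=14 S3=48 S4=28 blocked=[]
Op 8: conn=79 S1=44 S2=14 S3=48 S4=28 blocked=[]
Op 9: conn=79 S1=44 S2=30 S3=48 S4=28 blocked=[]
Op 10: conn=59 S1=44 S2=10 S3=48 S4=28 blocked=[]

Answer: 59 44 10 48 28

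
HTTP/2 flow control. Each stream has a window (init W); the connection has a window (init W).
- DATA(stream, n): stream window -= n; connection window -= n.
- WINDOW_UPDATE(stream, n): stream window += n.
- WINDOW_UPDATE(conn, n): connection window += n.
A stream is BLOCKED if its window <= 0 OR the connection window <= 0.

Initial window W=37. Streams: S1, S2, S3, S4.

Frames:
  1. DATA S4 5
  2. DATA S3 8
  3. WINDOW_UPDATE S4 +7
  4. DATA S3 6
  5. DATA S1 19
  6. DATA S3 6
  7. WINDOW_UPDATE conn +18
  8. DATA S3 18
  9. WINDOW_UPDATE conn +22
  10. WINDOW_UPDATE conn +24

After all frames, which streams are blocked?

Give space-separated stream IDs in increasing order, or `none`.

Op 1: conn=32 S1=37 S2=37 S3=37 S4=32 blocked=[]
Op 2: conn=24 S1=37 S2=37 S3=29 S4=32 blocked=[]
Op 3: conn=24 S1=37 S2=37 S3=29 S4=39 blocked=[]
Op 4: conn=18 S1=37 S2=37 S3=23 S4=39 blocked=[]
Op 5: conn=-1 S1=18 S2=37 S3=23 S4=39 blocked=[1, 2, 3, 4]
Op 6: conn=-7 S1=18 S2=37 S3=17 S4=39 blocked=[1, 2, 3, 4]
Op 7: conn=11 S1=18 S2=37 S3=17 S4=39 blocked=[]
Op 8: conn=-7 S1=18 S2=37 S3=-1 S4=39 blocked=[1, 2, 3, 4]
Op 9: conn=15 S1=18 S2=37 S3=-1 S4=39 blocked=[3]
Op 10: conn=39 S1=18 S2=37 S3=-1 S4=39 blocked=[3]

Answer: S3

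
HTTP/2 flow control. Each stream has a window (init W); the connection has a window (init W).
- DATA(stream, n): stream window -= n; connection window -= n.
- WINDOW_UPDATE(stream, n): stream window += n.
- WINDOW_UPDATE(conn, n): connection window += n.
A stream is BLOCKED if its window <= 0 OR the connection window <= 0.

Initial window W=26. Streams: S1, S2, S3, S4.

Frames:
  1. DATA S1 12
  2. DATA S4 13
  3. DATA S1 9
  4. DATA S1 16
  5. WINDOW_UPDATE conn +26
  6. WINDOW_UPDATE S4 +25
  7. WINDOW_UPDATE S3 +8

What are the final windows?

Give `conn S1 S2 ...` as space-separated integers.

Op 1: conn=14 S1=14 S2=26 S3=26 S4=26 blocked=[]
Op 2: conn=1 S1=14 S2=26 S3=26 S4=13 blocked=[]
Op 3: conn=-8 S1=5 S2=26 S3=26 S4=13 blocked=[1, 2, 3, 4]
Op 4: conn=-24 S1=-11 S2=26 S3=26 S4=13 blocked=[1, 2, 3, 4]
Op 5: conn=2 S1=-11 S2=26 S3=26 S4=13 blocked=[1]
Op 6: conn=2 S1=-11 S2=26 S3=26 S4=38 blocked=[1]
Op 7: conn=2 S1=-11 S2=26 S3=34 S4=38 blocked=[1]

Answer: 2 -11 26 34 38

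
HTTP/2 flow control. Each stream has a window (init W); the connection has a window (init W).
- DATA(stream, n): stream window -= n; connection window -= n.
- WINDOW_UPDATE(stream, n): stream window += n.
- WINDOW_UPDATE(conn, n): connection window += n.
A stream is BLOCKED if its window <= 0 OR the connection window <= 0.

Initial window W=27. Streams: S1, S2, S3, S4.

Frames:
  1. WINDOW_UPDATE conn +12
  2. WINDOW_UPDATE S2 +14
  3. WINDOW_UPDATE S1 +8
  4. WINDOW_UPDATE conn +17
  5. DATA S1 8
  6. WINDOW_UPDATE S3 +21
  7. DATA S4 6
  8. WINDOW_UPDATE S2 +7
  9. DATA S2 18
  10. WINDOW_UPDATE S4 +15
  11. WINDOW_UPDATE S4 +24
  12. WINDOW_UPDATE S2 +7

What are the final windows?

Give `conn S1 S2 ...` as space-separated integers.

Op 1: conn=39 S1=27 S2=27 S3=27 S4=27 blocked=[]
Op 2: conn=39 S1=27 S2=41 S3=27 S4=27 blocked=[]
Op 3: conn=39 S1=35 S2=41 S3=27 S4=27 blocked=[]
Op 4: conn=56 S1=35 S2=41 S3=27 S4=27 blocked=[]
Op 5: conn=48 S1=27 S2=41 S3=27 S4=27 blocked=[]
Op 6: conn=48 S1=27 S2=41 S3=48 S4=27 blocked=[]
Op 7: conn=42 S1=27 S2=41 S3=48 S4=21 blocked=[]
Op 8: conn=42 S1=27 S2=48 S3=48 S4=21 blocked=[]
Op 9: conn=24 S1=27 S2=30 S3=48 S4=21 blocked=[]
Op 10: conn=24 S1=27 S2=30 S3=48 S4=36 blocked=[]
Op 11: conn=24 S1=27 S2=30 S3=48 S4=60 blocked=[]
Op 12: conn=24 S1=27 S2=37 S3=48 S4=60 blocked=[]

Answer: 24 27 37 48 60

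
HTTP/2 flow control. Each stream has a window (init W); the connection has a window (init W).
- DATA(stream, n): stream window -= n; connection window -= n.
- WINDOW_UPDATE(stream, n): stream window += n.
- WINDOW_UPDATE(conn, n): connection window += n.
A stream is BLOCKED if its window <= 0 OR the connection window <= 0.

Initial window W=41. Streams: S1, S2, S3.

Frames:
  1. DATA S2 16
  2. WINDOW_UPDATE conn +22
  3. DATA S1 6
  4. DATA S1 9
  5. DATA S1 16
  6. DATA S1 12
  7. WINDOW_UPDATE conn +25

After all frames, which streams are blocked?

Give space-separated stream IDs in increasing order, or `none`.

Op 1: conn=25 S1=41 S2=25 S3=41 blocked=[]
Op 2: conn=47 S1=41 S2=25 S3=41 blocked=[]
Op 3: conn=41 S1=35 S2=25 S3=41 blocked=[]
Op 4: conn=32 S1=26 S2=25 S3=41 blocked=[]
Op 5: conn=16 S1=10 S2=25 S3=41 blocked=[]
Op 6: conn=4 S1=-2 S2=25 S3=41 blocked=[1]
Op 7: conn=29 S1=-2 S2=25 S3=41 blocked=[1]

Answer: S1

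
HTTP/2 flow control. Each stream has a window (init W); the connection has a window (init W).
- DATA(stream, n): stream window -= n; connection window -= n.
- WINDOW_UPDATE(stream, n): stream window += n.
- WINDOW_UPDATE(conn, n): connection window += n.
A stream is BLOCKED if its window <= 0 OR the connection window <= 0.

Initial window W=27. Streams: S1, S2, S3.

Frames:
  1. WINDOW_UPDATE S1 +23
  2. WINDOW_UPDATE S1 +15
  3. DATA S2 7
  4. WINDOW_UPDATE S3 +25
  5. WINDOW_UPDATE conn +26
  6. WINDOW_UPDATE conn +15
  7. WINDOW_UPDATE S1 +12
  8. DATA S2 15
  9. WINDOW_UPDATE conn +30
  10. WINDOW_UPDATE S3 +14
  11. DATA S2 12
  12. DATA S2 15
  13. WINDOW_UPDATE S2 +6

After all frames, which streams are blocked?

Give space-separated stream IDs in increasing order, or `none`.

Op 1: conn=27 S1=50 S2=27 S3=27 blocked=[]
Op 2: conn=27 S1=65 S2=27 S3=27 blocked=[]
Op 3: conn=20 S1=65 S2=20 S3=27 blocked=[]
Op 4: conn=20 S1=65 S2=20 S3=52 blocked=[]
Op 5: conn=46 S1=65 S2=20 S3=52 blocked=[]
Op 6: conn=61 S1=65 S2=20 S3=52 blocked=[]
Op 7: conn=61 S1=77 S2=20 S3=52 blocked=[]
Op 8: conn=46 S1=77 S2=5 S3=52 blocked=[]
Op 9: conn=76 S1=77 S2=5 S3=52 blocked=[]
Op 10: conn=76 S1=77 S2=5 S3=66 blocked=[]
Op 11: conn=64 S1=77 S2=-7 S3=66 blocked=[2]
Op 12: conn=49 S1=77 S2=-22 S3=66 blocked=[2]
Op 13: conn=49 S1=77 S2=-16 S3=66 blocked=[2]

Answer: S2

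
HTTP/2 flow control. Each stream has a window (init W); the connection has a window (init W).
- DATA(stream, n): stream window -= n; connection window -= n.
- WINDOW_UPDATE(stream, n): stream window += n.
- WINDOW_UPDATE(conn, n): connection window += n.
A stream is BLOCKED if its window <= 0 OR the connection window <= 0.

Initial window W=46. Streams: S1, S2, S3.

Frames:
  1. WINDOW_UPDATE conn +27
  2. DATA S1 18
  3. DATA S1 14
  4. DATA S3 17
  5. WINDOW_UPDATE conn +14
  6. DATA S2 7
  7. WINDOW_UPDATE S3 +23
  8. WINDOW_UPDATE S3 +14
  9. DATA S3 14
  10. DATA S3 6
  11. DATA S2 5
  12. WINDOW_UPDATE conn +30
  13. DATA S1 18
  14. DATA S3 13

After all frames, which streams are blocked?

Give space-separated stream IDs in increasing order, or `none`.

Answer: S1

Derivation:
Op 1: conn=73 S1=46 S2=46 S3=46 blocked=[]
Op 2: conn=55 S1=28 S2=46 S3=46 blocked=[]
Op 3: conn=41 S1=14 S2=46 S3=46 blocked=[]
Op 4: conn=24 S1=14 S2=46 S3=29 blocked=[]
Op 5: conn=38 S1=14 S2=46 S3=29 blocked=[]
Op 6: conn=31 S1=14 S2=39 S3=29 blocked=[]
Op 7: conn=31 S1=14 S2=39 S3=52 blocked=[]
Op 8: conn=31 S1=14 S2=39 S3=66 blocked=[]
Op 9: conn=17 S1=14 S2=39 S3=52 blocked=[]
Op 10: conn=11 S1=14 S2=39 S3=46 blocked=[]
Op 11: conn=6 S1=14 S2=34 S3=46 blocked=[]
Op 12: conn=36 S1=14 S2=34 S3=46 blocked=[]
Op 13: conn=18 S1=-4 S2=34 S3=46 blocked=[1]
Op 14: conn=5 S1=-4 S2=34 S3=33 blocked=[1]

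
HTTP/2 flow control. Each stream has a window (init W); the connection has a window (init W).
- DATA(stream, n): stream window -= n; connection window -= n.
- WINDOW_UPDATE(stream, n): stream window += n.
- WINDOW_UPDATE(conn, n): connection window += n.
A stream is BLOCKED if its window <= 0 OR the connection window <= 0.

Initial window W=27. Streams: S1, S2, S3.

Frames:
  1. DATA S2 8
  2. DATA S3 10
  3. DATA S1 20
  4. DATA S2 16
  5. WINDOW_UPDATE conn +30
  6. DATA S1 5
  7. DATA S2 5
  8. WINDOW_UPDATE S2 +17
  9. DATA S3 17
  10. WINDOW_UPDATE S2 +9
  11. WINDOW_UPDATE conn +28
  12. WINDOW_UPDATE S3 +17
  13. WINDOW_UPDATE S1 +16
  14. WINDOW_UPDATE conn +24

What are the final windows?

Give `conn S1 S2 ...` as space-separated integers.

Op 1: conn=19 S1=27 S2=19 S3=27 blocked=[]
Op 2: conn=9 S1=27 S2=19 S3=17 blocked=[]
Op 3: conn=-11 S1=7 S2=19 S3=17 blocked=[1, 2, 3]
Op 4: conn=-27 S1=7 S2=3 S3=17 blocked=[1, 2, 3]
Op 5: conn=3 S1=7 S2=3 S3=17 blocked=[]
Op 6: conn=-2 S1=2 S2=3 S3=17 blocked=[1, 2, 3]
Op 7: conn=-7 S1=2 S2=-2 S3=17 blocked=[1, 2, 3]
Op 8: conn=-7 S1=2 S2=15 S3=17 blocked=[1, 2, 3]
Op 9: conn=-24 S1=2 S2=15 S3=0 blocked=[1, 2, 3]
Op 10: conn=-24 S1=2 S2=24 S3=0 blocked=[1, 2, 3]
Op 11: conn=4 S1=2 S2=24 S3=0 blocked=[3]
Op 12: conn=4 S1=2 S2=24 S3=17 blocked=[]
Op 13: conn=4 S1=18 S2=24 S3=17 blocked=[]
Op 14: conn=28 S1=18 S2=24 S3=17 blocked=[]

Answer: 28 18 24 17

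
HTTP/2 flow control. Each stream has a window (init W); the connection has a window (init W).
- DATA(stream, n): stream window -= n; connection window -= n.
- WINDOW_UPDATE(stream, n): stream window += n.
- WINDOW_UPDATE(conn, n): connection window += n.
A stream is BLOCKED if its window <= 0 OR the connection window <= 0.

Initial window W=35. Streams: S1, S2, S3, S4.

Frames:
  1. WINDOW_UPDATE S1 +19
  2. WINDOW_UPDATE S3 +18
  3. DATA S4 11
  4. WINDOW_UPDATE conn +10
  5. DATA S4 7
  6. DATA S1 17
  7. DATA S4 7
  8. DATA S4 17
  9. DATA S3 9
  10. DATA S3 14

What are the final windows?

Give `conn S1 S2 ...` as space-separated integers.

Op 1: conn=35 S1=54 S2=35 S3=35 S4=35 blocked=[]
Op 2: conn=35 S1=54 S2=35 S3=53 S4=35 blocked=[]
Op 3: conn=24 S1=54 S2=35 S3=53 S4=24 blocked=[]
Op 4: conn=34 S1=54 S2=35 S3=53 S4=24 blocked=[]
Op 5: conn=27 S1=54 S2=35 S3=53 S4=17 blocked=[]
Op 6: conn=10 S1=37 S2=35 S3=53 S4=17 blocked=[]
Op 7: conn=3 S1=37 S2=35 S3=53 S4=10 blocked=[]
Op 8: conn=-14 S1=37 S2=35 S3=53 S4=-7 blocked=[1, 2, 3, 4]
Op 9: conn=-23 S1=37 S2=35 S3=44 S4=-7 blocked=[1, 2, 3, 4]
Op 10: conn=-37 S1=37 S2=35 S3=30 S4=-7 blocked=[1, 2, 3, 4]

Answer: -37 37 35 30 -7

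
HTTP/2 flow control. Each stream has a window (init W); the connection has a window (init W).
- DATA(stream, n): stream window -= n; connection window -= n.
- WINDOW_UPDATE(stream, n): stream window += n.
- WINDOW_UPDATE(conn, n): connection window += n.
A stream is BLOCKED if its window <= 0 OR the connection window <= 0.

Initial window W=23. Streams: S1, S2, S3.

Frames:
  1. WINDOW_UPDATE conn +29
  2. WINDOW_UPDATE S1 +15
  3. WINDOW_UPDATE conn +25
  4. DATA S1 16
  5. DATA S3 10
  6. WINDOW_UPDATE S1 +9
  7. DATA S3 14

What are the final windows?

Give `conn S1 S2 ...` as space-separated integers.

Answer: 37 31 23 -1

Derivation:
Op 1: conn=52 S1=23 S2=23 S3=23 blocked=[]
Op 2: conn=52 S1=38 S2=23 S3=23 blocked=[]
Op 3: conn=77 S1=38 S2=23 S3=23 blocked=[]
Op 4: conn=61 S1=22 S2=23 S3=23 blocked=[]
Op 5: conn=51 S1=22 S2=23 S3=13 blocked=[]
Op 6: conn=51 S1=31 S2=23 S3=13 blocked=[]
Op 7: conn=37 S1=31 S2=23 S3=-1 blocked=[3]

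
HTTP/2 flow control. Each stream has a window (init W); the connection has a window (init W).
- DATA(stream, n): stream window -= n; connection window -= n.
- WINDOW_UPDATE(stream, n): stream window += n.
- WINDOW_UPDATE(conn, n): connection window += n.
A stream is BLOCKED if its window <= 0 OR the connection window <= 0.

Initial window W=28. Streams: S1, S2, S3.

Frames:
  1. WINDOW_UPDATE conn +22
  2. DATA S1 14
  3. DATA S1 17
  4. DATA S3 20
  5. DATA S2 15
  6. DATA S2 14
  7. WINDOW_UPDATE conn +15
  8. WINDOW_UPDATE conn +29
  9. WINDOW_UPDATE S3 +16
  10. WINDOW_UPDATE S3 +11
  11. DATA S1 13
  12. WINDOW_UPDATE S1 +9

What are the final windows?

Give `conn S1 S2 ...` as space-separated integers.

Op 1: conn=50 S1=28 S2=28 S3=28 blocked=[]
Op 2: conn=36 S1=14 S2=28 S3=28 blocked=[]
Op 3: conn=19 S1=-3 S2=28 S3=28 blocked=[1]
Op 4: conn=-1 S1=-3 S2=28 S3=8 blocked=[1, 2, 3]
Op 5: conn=-16 S1=-3 S2=13 S3=8 blocked=[1, 2, 3]
Op 6: conn=-30 S1=-3 S2=-1 S3=8 blocked=[1, 2, 3]
Op 7: conn=-15 S1=-3 S2=-1 S3=8 blocked=[1, 2, 3]
Op 8: conn=14 S1=-3 S2=-1 S3=8 blocked=[1, 2]
Op 9: conn=14 S1=-3 S2=-1 S3=24 blocked=[1, 2]
Op 10: conn=14 S1=-3 S2=-1 S3=35 blocked=[1, 2]
Op 11: conn=1 S1=-16 S2=-1 S3=35 blocked=[1, 2]
Op 12: conn=1 S1=-7 S2=-1 S3=35 blocked=[1, 2]

Answer: 1 -7 -1 35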